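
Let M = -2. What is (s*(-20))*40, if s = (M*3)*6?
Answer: 28800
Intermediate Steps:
s = -36 (s = -2*3*6 = -6*6 = -36)
(s*(-20))*40 = -36*(-20)*40 = 720*40 = 28800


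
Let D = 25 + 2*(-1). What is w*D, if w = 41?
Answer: 943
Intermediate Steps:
D = 23 (D = 25 - 2 = 23)
w*D = 41*23 = 943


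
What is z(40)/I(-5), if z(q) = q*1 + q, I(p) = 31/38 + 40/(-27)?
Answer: -82080/683 ≈ -120.18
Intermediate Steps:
I(p) = -683/1026 (I(p) = 31*(1/38) + 40*(-1/27) = 31/38 - 40/27 = -683/1026)
z(q) = 2*q (z(q) = q + q = 2*q)
z(40)/I(-5) = (2*40)/(-683/1026) = 80*(-1026/683) = -82080/683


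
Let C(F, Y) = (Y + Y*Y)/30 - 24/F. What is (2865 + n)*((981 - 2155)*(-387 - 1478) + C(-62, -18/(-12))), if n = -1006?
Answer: 1009434410413/248 ≈ 4.0703e+9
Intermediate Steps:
C(F, Y) = -24/F + Y/30 + Y²/30 (C(F, Y) = (Y + Y²)*(1/30) - 24/F = (Y/30 + Y²/30) - 24/F = -24/F + Y/30 + Y²/30)
(2865 + n)*((981 - 2155)*(-387 - 1478) + C(-62, -18/(-12))) = (2865 - 1006)*((981 - 2155)*(-387 - 1478) + (1/30)*(-720 - 62*(-18/(-12))*(1 - 18/(-12)))/(-62)) = 1859*(-1174*(-1865) + (1/30)*(-1/62)*(-720 - 62*(-18*(-1/12))*(1 - 18*(-1/12)))) = 1859*(2189510 + (1/30)*(-1/62)*(-720 - 62*3/2*(1 + 3/2))) = 1859*(2189510 + (1/30)*(-1/62)*(-720 - 62*3/2*5/2)) = 1859*(2189510 + (1/30)*(-1/62)*(-720 - 465/2)) = 1859*(2189510 + (1/30)*(-1/62)*(-1905/2)) = 1859*(2189510 + 127/248) = 1859*(542998607/248) = 1009434410413/248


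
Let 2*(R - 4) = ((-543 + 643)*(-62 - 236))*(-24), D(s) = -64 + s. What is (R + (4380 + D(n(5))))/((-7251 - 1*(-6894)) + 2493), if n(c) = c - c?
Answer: 15080/89 ≈ 169.44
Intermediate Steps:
n(c) = 0
R = 357604 (R = 4 + (((-543 + 643)*(-62 - 236))*(-24))/2 = 4 + ((100*(-298))*(-24))/2 = 4 + (-29800*(-24))/2 = 4 + (½)*715200 = 4 + 357600 = 357604)
(R + (4380 + D(n(5))))/((-7251 - 1*(-6894)) + 2493) = (357604 + (4380 + (-64 + 0)))/((-7251 - 1*(-6894)) + 2493) = (357604 + (4380 - 64))/((-7251 + 6894) + 2493) = (357604 + 4316)/(-357 + 2493) = 361920/2136 = 361920*(1/2136) = 15080/89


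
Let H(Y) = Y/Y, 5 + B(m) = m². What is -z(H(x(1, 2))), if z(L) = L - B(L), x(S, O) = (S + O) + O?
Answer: -5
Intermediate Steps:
B(m) = -5 + m²
x(S, O) = S + 2*O (x(S, O) = (O + S) + O = S + 2*O)
H(Y) = 1
z(L) = 5 + L - L² (z(L) = L - (-5 + L²) = L + (5 - L²) = 5 + L - L²)
-z(H(x(1, 2))) = -(5 + 1 - 1*1²) = -(5 + 1 - 1*1) = -(5 + 1 - 1) = -1*5 = -5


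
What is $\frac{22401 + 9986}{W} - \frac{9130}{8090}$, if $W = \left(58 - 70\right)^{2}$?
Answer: $\frac{26069611}{116496} \approx 223.78$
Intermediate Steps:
$W = 144$ ($W = \left(-12\right)^{2} = 144$)
$\frac{22401 + 9986}{W} - \frac{9130}{8090} = \frac{22401 + 9986}{144} - \frac{9130}{8090} = 32387 \cdot \frac{1}{144} - \frac{913}{809} = \frac{32387}{144} - \frac{913}{809} = \frac{26069611}{116496}$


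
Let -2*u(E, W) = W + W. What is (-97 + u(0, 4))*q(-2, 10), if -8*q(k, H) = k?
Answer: -101/4 ≈ -25.250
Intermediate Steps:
u(E, W) = -W (u(E, W) = -(W + W)/2 = -W)
q(k, H) = -k/8
(-97 + u(0, 4))*q(-2, 10) = (-97 - 1*4)*(-1/8*(-2)) = (-97 - 4)*(1/4) = -101*1/4 = -101/4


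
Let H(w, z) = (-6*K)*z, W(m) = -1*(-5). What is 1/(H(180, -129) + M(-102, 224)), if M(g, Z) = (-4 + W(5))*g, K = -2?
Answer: -1/1650 ≈ -0.00060606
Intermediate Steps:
W(m) = 5
M(g, Z) = g (M(g, Z) = (-4 + 5)*g = 1*g = g)
H(w, z) = 12*z (H(w, z) = (-6*(-2))*z = 12*z)
1/(H(180, -129) + M(-102, 224)) = 1/(12*(-129) - 102) = 1/(-1548 - 102) = 1/(-1650) = -1/1650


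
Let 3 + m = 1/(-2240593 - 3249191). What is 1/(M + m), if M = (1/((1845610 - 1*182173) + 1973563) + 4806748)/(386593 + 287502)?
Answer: 6783877486749375/28021947982688951 ≈ 0.24209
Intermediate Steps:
m = -16469353/5489784 (m = -3 + 1/(-2240593 - 3249191) = -3 + 1/(-5489784) = -3 - 1/5489784 = -16469353/5489784 ≈ -3.0000)
M = 563940079871/79086565000 (M = (1/((1845610 - 182173) + 1973563) + 4806748)/674095 = (1/(1663437 + 1973563) + 4806748)*(1/674095) = (1/3637000 + 4806748)*(1/674095) = (17482142476001/3637000)*(1/674095) = 563940079871/79086565000 ≈ 7.1307)
1/(M + m) = 1/(563940079871/79086565000 - 16469353/5489784) = 1/(28021947982688951/6783877486749375) = 6783877486749375/28021947982688951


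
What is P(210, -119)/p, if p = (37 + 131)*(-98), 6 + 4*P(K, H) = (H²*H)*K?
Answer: 29490283/5488 ≈ 5373.6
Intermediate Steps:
P(K, H) = -3/2 + K*H³/4 (P(K, H) = -3/2 + ((H²*H)*K)/4 = -3/2 + (H³*K)/4 = -3/2 + (K*H³)/4 = -3/2 + K*H³/4)
p = -16464 (p = 168*(-98) = -16464)
P(210, -119)/p = (-3/2 + (¼)*210*(-119)³)/(-16464) = (-3/2 + (¼)*210*(-1685159))*(-1/16464) = (-3/2 - 176941695/2)*(-1/16464) = -88470849*(-1/16464) = 29490283/5488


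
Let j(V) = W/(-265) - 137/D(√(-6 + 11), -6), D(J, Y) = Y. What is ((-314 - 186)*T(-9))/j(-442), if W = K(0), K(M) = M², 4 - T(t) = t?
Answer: -39000/137 ≈ -284.67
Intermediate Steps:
T(t) = 4 - t
W = 0 (W = 0² = 0)
j(V) = 137/6 (j(V) = 0/(-265) - 137/(-6) = 0*(-1/265) - 137*(-⅙) = 0 + 137/6 = 137/6)
((-314 - 186)*T(-9))/j(-442) = ((-314 - 186)*(4 - 1*(-9)))/(137/6) = -500*(4 + 9)*(6/137) = -500*13*(6/137) = -6500*6/137 = -39000/137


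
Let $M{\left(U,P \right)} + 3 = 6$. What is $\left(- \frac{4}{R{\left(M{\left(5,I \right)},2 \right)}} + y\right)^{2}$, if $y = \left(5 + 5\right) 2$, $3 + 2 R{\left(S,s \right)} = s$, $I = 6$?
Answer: $784$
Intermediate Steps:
$M{\left(U,P \right)} = 3$ ($M{\left(U,P \right)} = -3 + 6 = 3$)
$R{\left(S,s \right)} = - \frac{3}{2} + \frac{s}{2}$
$y = 20$ ($y = 10 \cdot 2 = 20$)
$\left(- \frac{4}{R{\left(M{\left(5,I \right)},2 \right)}} + y\right)^{2} = \left(- \frac{4}{- \frac{3}{2} + \frac{1}{2} \cdot 2} + 20\right)^{2} = \left(- \frac{4}{- \frac{3}{2} + 1} + 20\right)^{2} = \left(- \frac{4}{- \frac{1}{2}} + 20\right)^{2} = \left(\left(-4\right) \left(-2\right) + 20\right)^{2} = \left(8 + 20\right)^{2} = 28^{2} = 784$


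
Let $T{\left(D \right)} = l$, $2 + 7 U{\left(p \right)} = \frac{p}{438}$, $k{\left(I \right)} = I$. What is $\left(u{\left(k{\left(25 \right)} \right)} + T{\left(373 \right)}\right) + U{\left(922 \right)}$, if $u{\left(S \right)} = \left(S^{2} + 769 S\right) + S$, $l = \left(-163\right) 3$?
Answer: $\frac{29718761}{1533} \approx 19386.0$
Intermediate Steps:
$l = -489$
$U{\left(p \right)} = - \frac{2}{7} + \frac{p}{3066}$ ($U{\left(p \right)} = - \frac{2}{7} + \frac{p \frac{1}{438}}{7} = - \frac{2}{7} + \frac{\frac{1}{438} p}{7} = - \frac{2}{7} + \frac{p}{3066}$)
$u{\left(S \right)} = S^{2} + 770 S$
$T{\left(D \right)} = -489$
$\left(u{\left(k{\left(25 \right)} \right)} + T{\left(373 \right)}\right) + U{\left(922 \right)} = \left(25 \left(770 + 25\right) - 489\right) + \left(- \frac{2}{7} + \frac{1}{3066} \cdot 922\right) = \left(25 \cdot 795 - 489\right) + \left(- \frac{2}{7} + \frac{461}{1533}\right) = \left(19875 - 489\right) + \frac{23}{1533} = 19386 + \frac{23}{1533} = \frac{29718761}{1533}$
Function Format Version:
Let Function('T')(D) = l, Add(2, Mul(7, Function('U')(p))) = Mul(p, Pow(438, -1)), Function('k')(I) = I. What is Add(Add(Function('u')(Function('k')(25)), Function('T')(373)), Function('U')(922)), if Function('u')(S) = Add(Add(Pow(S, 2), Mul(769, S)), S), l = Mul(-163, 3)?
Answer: Rational(29718761, 1533) ≈ 19386.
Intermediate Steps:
l = -489
Function('U')(p) = Add(Rational(-2, 7), Mul(Rational(1, 3066), p)) (Function('U')(p) = Add(Rational(-2, 7), Mul(Rational(1, 7), Mul(p, Pow(438, -1)))) = Add(Rational(-2, 7), Mul(Rational(1, 7), Mul(p, Rational(1, 438)))) = Add(Rational(-2, 7), Mul(Rational(1, 7), Mul(Rational(1, 438), p))) = Add(Rational(-2, 7), Mul(Rational(1, 3066), p)))
Function('u')(S) = Add(Pow(S, 2), Mul(770, S))
Function('T')(D) = -489
Add(Add(Function('u')(Function('k')(25)), Function('T')(373)), Function('U')(922)) = Add(Add(Mul(25, Add(770, 25)), -489), Add(Rational(-2, 7), Mul(Rational(1, 3066), 922))) = Add(Add(Mul(25, 795), -489), Add(Rational(-2, 7), Rational(461, 1533))) = Add(Add(19875, -489), Rational(23, 1533)) = Add(19386, Rational(23, 1533)) = Rational(29718761, 1533)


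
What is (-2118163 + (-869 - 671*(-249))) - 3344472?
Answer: -5296425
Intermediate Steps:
(-2118163 + (-869 - 671*(-249))) - 3344472 = (-2118163 + (-869 + 167079)) - 3344472 = (-2118163 + 166210) - 3344472 = -1951953 - 3344472 = -5296425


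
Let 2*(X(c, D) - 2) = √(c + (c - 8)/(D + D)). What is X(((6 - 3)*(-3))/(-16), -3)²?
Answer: (96 + √1038)²/2304 ≈ 7.1354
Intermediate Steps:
X(c, D) = 2 + √(c + (-8 + c)/(2*D))/2 (X(c, D) = 2 + √(c + (c - 8)/(D + D))/2 = 2 + √(c + (-8 + c)/((2*D)))/2 = 2 + √(c + (-8 + c)*(1/(2*D)))/2 = 2 + √(c + (-8 + c)/(2*D))/2)
X(((6 - 3)*(-3))/(-16), -3)² = (2 + √2*√((-8 + ((6 - 3)*(-3))/(-16) + 2*(-3)*(((6 - 3)*(-3))/(-16)))/(-3))/4)² = (2 + √2*√(-(-8 + (3*(-3))*(-1/16) + 2*(-3)*((3*(-3))*(-1/16)))/3)/4)² = (2 + √2*√(-(-8 - 9*(-1/16) + 2*(-3)*(-9*(-1/16)))/3)/4)² = (2 + √2*√(-(-8 + 9/16 + 2*(-3)*(9/16))/3)/4)² = (2 + √2*√(-(-8 + 9/16 - 27/8)/3)/4)² = (2 + √2*√(-⅓*(-173/16))/4)² = (2 + √2*√(173/48)/4)² = (2 + √2*(√519/12)/4)² = (2 + √1038/48)²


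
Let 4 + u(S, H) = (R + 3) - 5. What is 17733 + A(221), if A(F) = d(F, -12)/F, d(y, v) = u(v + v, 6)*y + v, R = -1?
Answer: 3917434/221 ≈ 17726.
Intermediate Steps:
u(S, H) = -7 (u(S, H) = -4 + ((-1 + 3) - 5) = -4 + (2 - 5) = -4 - 3 = -7)
d(y, v) = v - 7*y (d(y, v) = -7*y + v = v - 7*y)
A(F) = (-12 - 7*F)/F
17733 + A(221) = 17733 + (-7 - 12/221) = 17733 - 1559/221 = 3917434/221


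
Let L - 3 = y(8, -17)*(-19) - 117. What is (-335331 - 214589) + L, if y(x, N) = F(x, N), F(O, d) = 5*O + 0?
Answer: -550794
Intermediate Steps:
F(O, d) = 5*O
y(x, N) = 5*x
L = -874 (L = 3 + ((5*8)*(-19) - 117) = 3 + (40*(-19) - 117) = 3 + (-760 - 117) = 3 - 877 = -874)
(-335331 - 214589) + L = (-335331 - 214589) - 874 = -549920 - 874 = -550794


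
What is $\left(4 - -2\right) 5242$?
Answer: $31452$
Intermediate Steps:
$\left(4 - -2\right) 5242 = \left(4 + 2\right) 5242 = 6 \cdot 5242 = 31452$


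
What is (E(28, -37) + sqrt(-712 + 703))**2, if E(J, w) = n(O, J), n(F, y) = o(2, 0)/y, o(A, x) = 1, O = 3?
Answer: -7055/784 + 3*I/14 ≈ -8.9987 + 0.21429*I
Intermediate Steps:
n(F, y) = 1/y
E(J, w) = 1/J
(E(28, -37) + sqrt(-712 + 703))**2 = (1/28 + sqrt(-712 + 703))**2 = (1/28 + sqrt(-9))**2 = (1/28 + 3*I)**2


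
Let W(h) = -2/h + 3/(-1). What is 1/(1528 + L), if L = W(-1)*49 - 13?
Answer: 1/1466 ≈ 0.00068213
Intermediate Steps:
W(h) = -3 - 2/h (W(h) = -2/h + 3*(-1) = -2/h - 3 = -3 - 2/h)
L = -62 (L = (-3 - 2/(-1))*49 - 13 = (-3 - 2*(-1))*49 - 13 = (-3 + 2)*49 - 13 = -1*49 - 13 = -49 - 13 = -62)
1/(1528 + L) = 1/(1528 - 62) = 1/1466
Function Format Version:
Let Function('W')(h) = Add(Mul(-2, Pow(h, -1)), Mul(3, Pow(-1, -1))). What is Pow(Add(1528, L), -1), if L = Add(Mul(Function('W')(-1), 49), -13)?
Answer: Rational(1, 1466) ≈ 0.00068213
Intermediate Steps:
Function('W')(h) = Add(-3, Mul(-2, Pow(h, -1))) (Function('W')(h) = Add(Mul(-2, Pow(h, -1)), Mul(3, -1)) = Add(Mul(-2, Pow(h, -1)), -3) = Add(-3, Mul(-2, Pow(h, -1))))
L = -62 (L = Add(Mul(Add(-3, Mul(-2, Pow(-1, -1))), 49), -13) = Add(Mul(Add(-3, Mul(-2, -1)), 49), -13) = Add(Mul(Add(-3, 2), 49), -13) = Add(Mul(-1, 49), -13) = Add(-49, -13) = -62)
Pow(Add(1528, L), -1) = Pow(Add(1528, -62), -1) = Pow(1466, -1) = Rational(1, 1466)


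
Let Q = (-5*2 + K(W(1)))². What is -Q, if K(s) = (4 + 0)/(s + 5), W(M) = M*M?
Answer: -784/9 ≈ -87.111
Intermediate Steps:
W(M) = M²
K(s) = 4/(5 + s)
Q = 784/9 (Q = (-5*2 + 4/(5 + 1²))² = (-10 + 4/(5 + 1))² = (-10 + 4/6)² = (-10 + 4*(⅙))² = (-10 + ⅔)² = (-28/3)² = 784/9 ≈ 87.111)
-Q = -1*784/9 = -784/9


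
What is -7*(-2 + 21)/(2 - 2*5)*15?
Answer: 1995/8 ≈ 249.38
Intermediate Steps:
-7*(-2 + 21)/(2 - 2*5)*15 = -7*19/(2 - 10)*15 = -7*19/(-8)*15 = -7*19*(-⅛)*15 = -(-133)*15/8 = -7*(-285/8) = 1995/8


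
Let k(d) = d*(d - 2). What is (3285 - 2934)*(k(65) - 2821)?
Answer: 447174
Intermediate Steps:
k(d) = d*(-2 + d)
(3285 - 2934)*(k(65) - 2821) = (3285 - 2934)*(65*(-2 + 65) - 2821) = 351*(65*63 - 2821) = 351*(4095 - 2821) = 351*1274 = 447174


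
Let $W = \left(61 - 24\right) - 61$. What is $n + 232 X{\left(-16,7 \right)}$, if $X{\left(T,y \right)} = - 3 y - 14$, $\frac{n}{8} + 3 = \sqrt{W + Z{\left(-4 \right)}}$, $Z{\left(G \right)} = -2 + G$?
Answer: $-8144 + 8 i \sqrt{30} \approx -8144.0 + 43.818 i$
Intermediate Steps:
$W = -24$ ($W = 37 - 61 = -24$)
$n = -24 + 8 i \sqrt{30}$ ($n = -24 + 8 \sqrt{-24 - 6} = -24 + 8 \sqrt{-30} = -24 + 8 i \sqrt{30} \approx -24.0 + 43.818 i$)
$X{\left(T,y \right)} = -14 - 3 y$
$n + 232 X{\left(-16,7 \right)} = \left(-24 + 8 i \sqrt{30}\right) + 232 \left(-14 - 21\right) = \left(-24 + 8 i \sqrt{30}\right) + 232 \left(-35\right) = \left(-24 + 8 i \sqrt{30}\right) - 8120 = -8144 + 8 i \sqrt{30}$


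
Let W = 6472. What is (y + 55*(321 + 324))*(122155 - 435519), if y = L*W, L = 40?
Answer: -92240260220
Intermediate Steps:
y = 258880 (y = 40*6472 = 258880)
(y + 55*(321 + 324))*(122155 - 435519) = (258880 + 55*(321 + 324))*(122155 - 435519) = (258880 + 55*645)*(-313364) = (258880 + 35475)*(-313364) = 294355*(-313364) = -92240260220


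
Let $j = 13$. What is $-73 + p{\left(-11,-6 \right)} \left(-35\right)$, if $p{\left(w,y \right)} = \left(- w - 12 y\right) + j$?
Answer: $-3433$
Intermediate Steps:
$p{\left(w,y \right)} = 13 - w - 12 y$ ($p{\left(w,y \right)} = \left(- w - 12 y\right) + 13 = 13 - w - 12 y$)
$-73 + p{\left(-11,-6 \right)} \left(-35\right) = -73 + \left(13 - -11 - -72\right) \left(-35\right) = -73 + \left(13 + 11 + 72\right) \left(-35\right) = -73 + 96 \left(-35\right) = -73 - 3360 = -3433$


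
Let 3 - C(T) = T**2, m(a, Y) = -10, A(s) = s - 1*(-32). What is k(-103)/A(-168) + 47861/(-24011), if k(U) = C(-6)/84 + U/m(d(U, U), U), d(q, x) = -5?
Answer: -944576697/457169440 ≈ -2.0661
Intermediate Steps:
A(s) = 32 + s (A(s) = s + 32 = 32 + s)
C(T) = 3 - T**2
k(U) = -11/28 - U/10 (k(U) = (3 - 1*(-6)**2)/84 + U/(-10) = (3 - 1*36)*(1/84) + U*(-1/10) = (3 - 36)*(1/84) - U/10 = -33*1/84 - U/10 = -11/28 - U/10)
k(-103)/A(-168) + 47861/(-24011) = (-11/28 - 1/10*(-103))/(32 - 168) + 47861/(-24011) = (-11/28 + 103/10)/(-136) + 47861*(-1/24011) = (1387/140)*(-1/136) - 47861/24011 = -1387/19040 - 47861/24011 = -944576697/457169440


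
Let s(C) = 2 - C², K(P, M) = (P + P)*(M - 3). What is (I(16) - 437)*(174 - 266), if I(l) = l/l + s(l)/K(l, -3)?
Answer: 959767/24 ≈ 39990.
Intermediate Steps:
K(P, M) = 2*P*(-3 + M) (K(P, M) = (2*P)*(-3 + M) = 2*P*(-3 + M))
I(l) = 1 - (2 - l²)/(12*l) (I(l) = l/l + (2 - l²)/((2*l*(-3 - 3))) = 1 + (2 - l²)/((2*l*(-6))) = 1 + (2 - l²)/((-12*l)) = 1 + (2 - l²)*(-1/(12*l)) = 1 - (2 - l²)/(12*l))
(I(16) - 437)*(174 - 266) = ((1 - ⅙/16 + (1/12)*16) - 437)*(174 - 266) = ((1 - ⅙*1/16 + 4/3) - 437)*(-92) = ((1 - 1/96 + 4/3) - 437)*(-92) = (223/96 - 437)*(-92) = -41729/96*(-92) = 959767/24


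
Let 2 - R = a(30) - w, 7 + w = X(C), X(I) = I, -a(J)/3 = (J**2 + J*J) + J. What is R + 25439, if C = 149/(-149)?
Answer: 30923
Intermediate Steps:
a(J) = -6*J**2 - 3*J (a(J) = -3*((J**2 + J*J) + J) = -3*((J**2 + J**2) + J) = -3*(2*J**2 + J) = -3*(J + 2*J**2) = -6*J**2 - 3*J)
C = -1 (C = 149*(-1/149) = -1)
w = -8 (w = -7 - 1 = -8)
R = 5484 (R = 2 - (-3*30*(1 + 2*30) - 1*(-8)) = 2 - (-3*30*(1 + 60) + 8) = 2 - (-3*30*61 + 8) = 2 - (-5490 + 8) = 2 - 1*(-5482) = 2 + 5482 = 5484)
R + 25439 = 5484 + 25439 = 30923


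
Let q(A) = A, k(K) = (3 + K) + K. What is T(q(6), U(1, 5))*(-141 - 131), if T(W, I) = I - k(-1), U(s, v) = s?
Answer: 0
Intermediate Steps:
k(K) = 3 + 2*K
T(W, I) = -1 + I (T(W, I) = I - (3 + 2*(-1)) = I - (3 - 2) = I - 1*1 = I - 1 = -1 + I)
T(q(6), U(1, 5))*(-141 - 131) = (-1 + 1)*(-141 - 131) = 0*(-272) = 0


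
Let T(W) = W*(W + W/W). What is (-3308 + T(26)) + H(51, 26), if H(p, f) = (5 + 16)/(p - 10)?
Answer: -106825/41 ≈ -2605.5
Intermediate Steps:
T(W) = W*(1 + W) (T(W) = W*(W + 1) = W*(1 + W))
H(p, f) = 21/(-10 + p)
(-3308 + T(26)) + H(51, 26) = (-3308 + 26*(1 + 26)) + 21/(-10 + 51) = (-3308 + 26*27) + 21/41 = (-3308 + 702) + 21*(1/41) = -2606 + 21/41 = -106825/41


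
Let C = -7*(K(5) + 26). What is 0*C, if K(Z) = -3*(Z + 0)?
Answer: 0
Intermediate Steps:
K(Z) = -3*Z
C = -77 (C = -7*(-3*5 + 26) = -7*(-15 + 26) = -7*11 = -77)
0*C = 0*(-77) = 0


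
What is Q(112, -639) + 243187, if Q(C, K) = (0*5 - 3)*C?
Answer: 242851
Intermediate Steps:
Q(C, K) = -3*C (Q(C, K) = (0 - 3)*C = -3*C)
Q(112, -639) + 243187 = -3*112 + 243187 = -336 + 243187 = 242851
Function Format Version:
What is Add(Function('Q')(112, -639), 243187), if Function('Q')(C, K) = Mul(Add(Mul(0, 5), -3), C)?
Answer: 242851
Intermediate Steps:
Function('Q')(C, K) = Mul(-3, C) (Function('Q')(C, K) = Mul(Add(0, -3), C) = Mul(-3, C))
Add(Function('Q')(112, -639), 243187) = Add(Mul(-3, 112), 243187) = Add(-336, 243187) = 242851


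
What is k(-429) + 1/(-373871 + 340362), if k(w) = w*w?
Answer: 6167029868/33509 ≈ 1.8404e+5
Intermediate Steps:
k(w) = w²
k(-429) + 1/(-373871 + 340362) = (-429)² + 1/(-373871 + 340362) = 184041 + 1/(-33509) = 184041 - 1/33509 = 6167029868/33509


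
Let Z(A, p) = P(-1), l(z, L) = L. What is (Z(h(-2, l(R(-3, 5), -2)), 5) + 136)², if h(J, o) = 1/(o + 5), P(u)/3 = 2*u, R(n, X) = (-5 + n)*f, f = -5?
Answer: 16900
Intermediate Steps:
R(n, X) = 25 - 5*n (R(n, X) = (-5 + n)*(-5) = 25 - 5*n)
P(u) = 6*u (P(u) = 3*(2*u) = 6*u)
h(J, o) = 1/(5 + o)
Z(A, p) = -6 (Z(A, p) = 6*(-1) = -6)
(Z(h(-2, l(R(-3, 5), -2)), 5) + 136)² = (-6 + 136)² = 130² = 16900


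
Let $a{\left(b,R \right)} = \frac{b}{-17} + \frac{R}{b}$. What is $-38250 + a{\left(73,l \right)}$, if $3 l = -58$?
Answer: $- \frac{142421723}{3723} \approx -38255.0$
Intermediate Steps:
$l = - \frac{58}{3}$ ($l = \frac{1}{3} \left(-58\right) = - \frac{58}{3} \approx -19.333$)
$a{\left(b,R \right)} = - \frac{b}{17} + \frac{R}{b}$ ($a{\left(b,R \right)} = b \left(- \frac{1}{17}\right) + \frac{R}{b} = - \frac{b}{17} + \frac{R}{b}$)
$-38250 + a{\left(73,l \right)} = -38250 - \left(\frac{73}{17} + \frac{58}{3 \cdot 73}\right) = -38250 - \frac{16973}{3723} = - \frac{142421723}{3723}$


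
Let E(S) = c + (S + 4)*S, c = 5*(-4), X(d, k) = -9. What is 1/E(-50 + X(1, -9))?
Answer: 1/3225 ≈ 0.00031008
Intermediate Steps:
c = -20
E(S) = -20 + S*(4 + S) (E(S) = -20 + (S + 4)*S = -20 + (4 + S)*S = -20 + S*(4 + S))
1/E(-50 + X(1, -9)) = 1/(-20 + (-50 - 9)**2 + 4*(-50 - 9)) = 1/(-20 + (-59)**2 + 4*(-59)) = 1/(-20 + 3481 - 236) = 1/3225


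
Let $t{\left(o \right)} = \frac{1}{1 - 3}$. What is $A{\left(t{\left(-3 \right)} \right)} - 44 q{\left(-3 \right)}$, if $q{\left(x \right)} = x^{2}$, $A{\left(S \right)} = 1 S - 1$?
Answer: $- \frac{795}{2} \approx -397.5$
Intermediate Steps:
$t{\left(o \right)} = - \frac{1}{2}$ ($t{\left(o \right)} = \frac{1}{-2} = - \frac{1}{2}$)
$A{\left(S \right)} = -1 + S$ ($A{\left(S \right)} = S - 1 = -1 + S$)
$A{\left(t{\left(-3 \right)} \right)} - 44 q{\left(-3 \right)} = \left(-1 - \frac{1}{2}\right) - 44 \left(-3\right)^{2} = - \frac{3}{2} - 396 = - \frac{795}{2}$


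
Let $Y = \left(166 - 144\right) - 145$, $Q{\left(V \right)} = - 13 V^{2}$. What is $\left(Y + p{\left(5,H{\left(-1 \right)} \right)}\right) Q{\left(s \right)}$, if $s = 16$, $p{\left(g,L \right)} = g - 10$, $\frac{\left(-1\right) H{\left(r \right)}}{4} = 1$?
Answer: $425984$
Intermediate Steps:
$H{\left(r \right)} = -4$ ($H{\left(r \right)} = \left(-4\right) 1 = -4$)
$p{\left(g,L \right)} = -10 + g$ ($p{\left(g,L \right)} = g - 10 = -10 + g$)
$Y = -123$ ($Y = 22 - 145 = -123$)
$\left(Y + p{\left(5,H{\left(-1 \right)} \right)}\right) Q{\left(s \right)} = \left(-123 + \left(-10 + 5\right)\right) \left(- 13 \cdot 16^{2}\right) = \left(-123 - 5\right) \left(\left(-13\right) 256\right) = \left(-128\right) \left(-3328\right) = 425984$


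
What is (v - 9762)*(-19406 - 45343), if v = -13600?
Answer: 1512666138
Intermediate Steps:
(v - 9762)*(-19406 - 45343) = (-13600 - 9762)*(-19406 - 45343) = -23362*(-64749) = 1512666138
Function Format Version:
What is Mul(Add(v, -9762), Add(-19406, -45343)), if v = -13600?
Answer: 1512666138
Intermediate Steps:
Mul(Add(v, -9762), Add(-19406, -45343)) = Mul(Add(-13600, -9762), Add(-19406, -45343)) = Mul(-23362, -64749) = 1512666138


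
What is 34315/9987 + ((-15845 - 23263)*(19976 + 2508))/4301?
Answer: -798314925059/3904917 ≈ -2.0444e+5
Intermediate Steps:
34315/9987 + ((-15845 - 23263)*(19976 + 2508))/4301 = 34315*(1/9987) - 39108*22484*(1/4301) = 34315/9987 - 879304272*1/4301 = 34315/9987 - 79936752/391 = -798314925059/3904917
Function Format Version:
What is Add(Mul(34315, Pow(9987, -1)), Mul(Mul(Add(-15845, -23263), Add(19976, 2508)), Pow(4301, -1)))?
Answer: Rational(-798314925059, 3904917) ≈ -2.0444e+5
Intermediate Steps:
Add(Mul(34315, Pow(9987, -1)), Mul(Mul(Add(-15845, -23263), Add(19976, 2508)), Pow(4301, -1))) = Add(Mul(34315, Rational(1, 9987)), Mul(Mul(-39108, 22484), Rational(1, 4301))) = Add(Rational(34315, 9987), Mul(-879304272, Rational(1, 4301))) = Add(Rational(34315, 9987), Rational(-79936752, 391)) = Rational(-798314925059, 3904917)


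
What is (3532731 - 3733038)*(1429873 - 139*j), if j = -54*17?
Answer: -311973144825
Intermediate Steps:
j = -918
(3532731 - 3733038)*(1429873 - 139*j) = (3532731 - 3733038)*(1429873 - 139*(-918)) = -200307*(1429873 + 127602) = -200307*1557475 = -311973144825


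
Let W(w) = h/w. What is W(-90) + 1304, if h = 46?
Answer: 58657/45 ≈ 1303.5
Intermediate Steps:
W(w) = 46/w
W(-90) + 1304 = 46/(-90) + 1304 = 46*(-1/90) + 1304 = -23/45 + 1304 = 58657/45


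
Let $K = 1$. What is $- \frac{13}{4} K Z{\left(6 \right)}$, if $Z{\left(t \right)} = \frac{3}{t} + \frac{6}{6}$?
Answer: $- \frac{39}{8} \approx -4.875$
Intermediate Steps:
$Z{\left(t \right)} = 1 + \frac{3}{t}$ ($Z{\left(t \right)} = \frac{3}{t} + 6 \cdot \frac{1}{6} = \frac{3}{t} + 1 = 1 + \frac{3}{t}$)
$- \frac{13}{4} K Z{\left(6 \right)} = - \frac{13}{4} \cdot 1 \frac{3 + 6}{6} = \left(-13\right) \frac{1}{4} \cdot 1 \cdot \frac{1}{6} \cdot 9 = \left(- \frac{13}{4}\right) 1 \cdot \frac{3}{2} = \left(- \frac{13}{4}\right) \frac{3}{2} = - \frac{39}{8}$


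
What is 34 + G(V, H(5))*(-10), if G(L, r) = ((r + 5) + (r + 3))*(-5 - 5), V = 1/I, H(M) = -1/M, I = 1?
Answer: 794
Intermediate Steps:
V = 1 (V = 1/1 = 1)
G(L, r) = -80 - 20*r (G(L, r) = ((5 + r) + (3 + r))*(-10) = (8 + 2*r)*(-10) = -80 - 20*r)
34 + G(V, H(5))*(-10) = 34 + (-80 - (-20)/5)*(-10) = 34 + (-80 - 20*(-⅕))*(-10) = 34 + (-80 + 4)*(-10) = 34 - 76*(-10) = 34 + 760 = 794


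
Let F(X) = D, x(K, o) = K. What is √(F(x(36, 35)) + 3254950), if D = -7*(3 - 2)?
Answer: √3254943 ≈ 1804.1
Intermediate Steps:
D = -7 (D = -7*1 = -7)
F(X) = -7
√(F(x(36, 35)) + 3254950) = √(-7 + 3254950) = √3254943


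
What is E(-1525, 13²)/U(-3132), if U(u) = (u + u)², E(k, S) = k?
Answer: -1525/39237696 ≈ -3.8866e-5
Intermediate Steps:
U(u) = 4*u² (U(u) = (2*u)² = 4*u²)
E(-1525, 13²)/U(-3132) = -1525/(4*(-3132)²) = -1525/(4*9809424) = -1525/39237696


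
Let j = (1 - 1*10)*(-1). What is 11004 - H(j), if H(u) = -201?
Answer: 11205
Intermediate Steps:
j = 9 (j = (1 - 10)*(-1) = -9*(-1) = 9)
11004 - H(j) = 11004 - 1*(-201) = 11004 + 201 = 11205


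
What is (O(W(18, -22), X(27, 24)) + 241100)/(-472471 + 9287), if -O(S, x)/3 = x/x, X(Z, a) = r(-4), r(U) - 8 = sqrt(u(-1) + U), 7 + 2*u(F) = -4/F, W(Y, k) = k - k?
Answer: -241097/463184 ≈ -0.52052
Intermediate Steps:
W(Y, k) = 0
u(F) = -7/2 - 2/F (u(F) = -7/2 + (-4/F)/2 = -7/2 - 2/F)
r(U) = 8 + sqrt(-3/2 + U) (r(U) = 8 + sqrt((-7/2 - 2/(-1)) + U) = 8 + sqrt((-7/2 - 2*(-1)) + U) = 8 + sqrt((-7/2 + 2) + U) = 8 + sqrt(-3/2 + U))
X(Z, a) = 8 + I*sqrt(22)/2 (X(Z, a) = 8 + sqrt(-6 + 4*(-4))/2 = 8 + sqrt(-6 - 16)/2 = 8 + sqrt(-22)/2 = 8 + (I*sqrt(22))/2 = 8 + I*sqrt(22)/2)
O(S, x) = -3 (O(S, x) = -3*x/x = -3*1 = -3)
(O(W(18, -22), X(27, 24)) + 241100)/(-472471 + 9287) = (-3 + 241100)/(-472471 + 9287) = 241097/(-463184) = 241097*(-1/463184) = -241097/463184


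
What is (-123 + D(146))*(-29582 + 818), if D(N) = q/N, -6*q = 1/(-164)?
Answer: 42356598387/11972 ≈ 3.5380e+6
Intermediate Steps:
q = 1/984 (q = -1/6/(-164) = -1/6*(-1/164) = 1/984 ≈ 0.0010163)
D(N) = 1/(984*N)
(-123 + D(146))*(-29582 + 818) = (-123 + (1/984)/146)*(-29582 + 818) = (-123 + (1/984)*(1/146))*(-28764) = (-123 + 1/143664)*(-28764) = -17670671/143664*(-28764) = 42356598387/11972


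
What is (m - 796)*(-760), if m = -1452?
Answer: 1708480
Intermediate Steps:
(m - 796)*(-760) = (-1452 - 796)*(-760) = -2248*(-760) = 1708480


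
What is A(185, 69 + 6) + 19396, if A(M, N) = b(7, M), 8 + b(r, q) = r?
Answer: 19395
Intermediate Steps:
b(r, q) = -8 + r
A(M, N) = -1 (A(M, N) = -8 + 7 = -1)
A(185, 69 + 6) + 19396 = -1 + 19396 = 19395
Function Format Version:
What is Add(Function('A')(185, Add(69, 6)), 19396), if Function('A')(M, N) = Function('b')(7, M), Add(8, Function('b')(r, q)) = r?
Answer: 19395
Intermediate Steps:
Function('b')(r, q) = Add(-8, r)
Function('A')(M, N) = -1 (Function('A')(M, N) = Add(-8, 7) = -1)
Add(Function('A')(185, Add(69, 6)), 19396) = Add(-1, 19396) = 19395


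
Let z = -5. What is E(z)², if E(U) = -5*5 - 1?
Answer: 676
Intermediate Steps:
E(U) = -26 (E(U) = -25 - 1 = -26)
E(z)² = (-26)² = 676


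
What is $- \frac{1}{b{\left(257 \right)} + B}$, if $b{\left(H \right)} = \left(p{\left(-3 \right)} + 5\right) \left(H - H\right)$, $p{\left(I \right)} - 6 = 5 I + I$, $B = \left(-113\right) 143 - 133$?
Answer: $\frac{1}{16292} \approx 6.138 \cdot 10^{-5}$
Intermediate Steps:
$B = -16292$ ($B = -16159 - 133 = -16292$)
$p{\left(I \right)} = 6 + 6 I$ ($p{\left(I \right)} = 6 + \left(5 I + I\right) = 6 + 6 I$)
$b{\left(H \right)} = 0$ ($b{\left(H \right)} = \left(\left(6 + 6 \left(-3\right)\right) + 5\right) \left(H - H\right) = \left(\left(6 - 18\right) + 5\right) 0 = \left(-12 + 5\right) 0 = \left(-7\right) 0 = 0$)
$- \frac{1}{b{\left(257 \right)} + B} = - \frac{1}{0 - 16292} = - \frac{1}{-16292} = \left(-1\right) \left(- \frac{1}{16292}\right) = \frac{1}{16292}$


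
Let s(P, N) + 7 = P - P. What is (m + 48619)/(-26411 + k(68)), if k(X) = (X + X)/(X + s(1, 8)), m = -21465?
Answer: -1656394/1610935 ≈ -1.0282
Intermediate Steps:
s(P, N) = -7 (s(P, N) = -7 + (P - P) = -7 + 0 = -7)
k(X) = 2*X/(-7 + X) (k(X) = (X + X)/(X - 7) = (2*X)/(-7 + X) = 2*X/(-7 + X))
(m + 48619)/(-26411 + k(68)) = (-21465 + 48619)/(-26411 + 2*68/(-7 + 68)) = 27154/(-26411 + 2*68/61) = 27154/(-26411 + 2*68*(1/61)) = 27154/(-26411 + 136/61) = 27154/(-1610935/61) = 27154*(-61/1610935) = -1656394/1610935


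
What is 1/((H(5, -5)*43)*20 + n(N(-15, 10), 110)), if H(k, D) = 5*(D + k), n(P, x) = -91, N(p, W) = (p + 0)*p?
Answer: -1/91 ≈ -0.010989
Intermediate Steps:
N(p, W) = p² (N(p, W) = p*p = p²)
H(k, D) = 5*D + 5*k
1/((H(5, -5)*43)*20 + n(N(-15, 10), 110)) = 1/(((5*(-5) + 5*5)*43)*20 - 91) = 1/(((-25 + 25)*43)*20 - 91) = 1/((0*43)*20 - 91) = 1/(0*20 - 91) = 1/(0 - 91) = 1/(-91) = -1/91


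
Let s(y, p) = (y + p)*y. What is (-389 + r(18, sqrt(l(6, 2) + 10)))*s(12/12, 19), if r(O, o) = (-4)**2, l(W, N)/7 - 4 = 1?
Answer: -7460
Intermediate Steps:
l(W, N) = 35 (l(W, N) = 28 + 7*1 = 28 + 7 = 35)
r(O, o) = 16
s(y, p) = y*(p + y) (s(y, p) = (p + y)*y = y*(p + y))
(-389 + r(18, sqrt(l(6, 2) + 10)))*s(12/12, 19) = (-389 + 16)*((12/12)*(19 + 12/12)) = -373*12*(1/12)*(19 + 12*(1/12)) = -373*(19 + 1) = -373*20 = -7460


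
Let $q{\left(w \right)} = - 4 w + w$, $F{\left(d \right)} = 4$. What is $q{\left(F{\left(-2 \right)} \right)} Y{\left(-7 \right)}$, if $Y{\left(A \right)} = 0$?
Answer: $0$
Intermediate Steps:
$q{\left(w \right)} = - 3 w$
$q{\left(F{\left(-2 \right)} \right)} Y{\left(-7 \right)} = \left(-3\right) 4 \cdot 0 = \left(-12\right) 0 = 0$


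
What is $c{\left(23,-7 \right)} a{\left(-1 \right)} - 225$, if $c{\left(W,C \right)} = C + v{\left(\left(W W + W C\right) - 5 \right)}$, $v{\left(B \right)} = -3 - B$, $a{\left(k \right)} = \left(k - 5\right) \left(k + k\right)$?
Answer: $-4701$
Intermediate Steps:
$a{\left(k \right)} = 2 k \left(-5 + k\right)$ ($a{\left(k \right)} = \left(-5 + k\right) 2 k = 2 k \left(-5 + k\right)$)
$c{\left(W,C \right)} = 2 + C - W^{2} - C W$ ($c{\left(W,C \right)} = C - \left(-2 + W C + W W\right) = C - \left(-2 + W^{2} + C W\right) = 2 + C - W^{2} - C W$)
$c{\left(23,-7 \right)} a{\left(-1 \right)} - 225 = \left(2 - 7 - 23^{2} - \left(-7\right) 23\right) 2 \left(-1\right) \left(-5 - 1\right) - 225 = \left(2 - 7 - 529 + 161\right) 2 \left(-1\right) \left(-6\right) - 225 = \left(2 - 7 - 529 + 161\right) 12 - 225 = \left(-373\right) 12 - 225 = -4476 - 225 = -4701$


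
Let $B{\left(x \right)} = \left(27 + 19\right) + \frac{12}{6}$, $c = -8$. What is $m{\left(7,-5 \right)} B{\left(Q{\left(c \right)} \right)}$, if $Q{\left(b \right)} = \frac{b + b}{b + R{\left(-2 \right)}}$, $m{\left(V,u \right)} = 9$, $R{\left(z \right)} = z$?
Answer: $432$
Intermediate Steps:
$Q{\left(b \right)} = \frac{2 b}{-2 + b}$ ($Q{\left(b \right)} = \frac{b + b}{b - 2} = \frac{2 b}{-2 + b}$)
$B{\left(x \right)} = 48$ ($B{\left(x \right)} = 46 + 12 \cdot \frac{1}{6} = 46 + 2 = 48$)
$m{\left(7,-5 \right)} B{\left(Q{\left(c \right)} \right)} = 9 \cdot 48 = 432$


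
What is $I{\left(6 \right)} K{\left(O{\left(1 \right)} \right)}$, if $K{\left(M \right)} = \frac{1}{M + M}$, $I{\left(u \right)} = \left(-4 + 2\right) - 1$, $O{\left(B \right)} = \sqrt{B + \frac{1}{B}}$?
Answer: $- \frac{3 \sqrt{2}}{4} \approx -1.0607$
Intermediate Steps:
$I{\left(u \right)} = -3$ ($I{\left(u \right)} = -2 - 1 = -3$)
$K{\left(M \right)} = \frac{1}{2 M}$
$I{\left(6 \right)} K{\left(O{\left(1 \right)} \right)} = - 3 \frac{1}{2 \sqrt{1 + 1^{-1}}} = - 3 \frac{1}{2 \sqrt{1 + 1}} = - 3 \frac{1}{2 \sqrt{2}} = - 3 \frac{\frac{1}{2} \sqrt{2}}{2} = - 3 \frac{\sqrt{2}}{4} = - \frac{3 \sqrt{2}}{4}$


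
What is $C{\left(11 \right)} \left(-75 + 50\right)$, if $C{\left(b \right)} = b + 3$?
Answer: $-350$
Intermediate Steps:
$C{\left(b \right)} = 3 + b$
$C{\left(11 \right)} \left(-75 + 50\right) = \left(3 + 11\right) \left(-75 + 50\right) = 14 \left(-25\right) = -350$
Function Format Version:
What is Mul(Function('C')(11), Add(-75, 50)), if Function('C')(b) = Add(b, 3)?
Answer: -350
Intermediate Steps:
Function('C')(b) = Add(3, b)
Mul(Function('C')(11), Add(-75, 50)) = Mul(Add(3, 11), Add(-75, 50)) = Mul(14, -25) = -350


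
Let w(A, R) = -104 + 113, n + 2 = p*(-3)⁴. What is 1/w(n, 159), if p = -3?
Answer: ⅑ ≈ 0.11111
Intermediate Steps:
n = -245 (n = -2 - 3*(-3)⁴ = -2 - 3*81 = -2 - 243 = -245)
w(A, R) = 9
1/w(n, 159) = 1/9 = ⅑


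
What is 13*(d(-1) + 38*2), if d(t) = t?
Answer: 975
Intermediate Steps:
13*(d(-1) + 38*2) = 13*(-1 + 38*2) = 13*(-1 + 76) = 13*75 = 975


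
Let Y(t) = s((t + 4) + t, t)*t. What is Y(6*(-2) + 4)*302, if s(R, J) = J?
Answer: 19328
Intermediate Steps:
Y(t) = t**2 (Y(t) = t*t = t**2)
Y(6*(-2) + 4)*302 = (6*(-2) + 4)**2*302 = (-12 + 4)**2*302 = (-8)**2*302 = 64*302 = 19328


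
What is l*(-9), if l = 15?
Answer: -135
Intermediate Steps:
l*(-9) = 15*(-9) = -135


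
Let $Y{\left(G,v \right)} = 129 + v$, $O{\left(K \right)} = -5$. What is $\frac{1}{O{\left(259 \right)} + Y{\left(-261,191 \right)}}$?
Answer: $\frac{1}{315} \approx 0.0031746$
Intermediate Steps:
$\frac{1}{O{\left(259 \right)} + Y{\left(-261,191 \right)}} = \frac{1}{-5 + \left(129 + 191\right)} = \frac{1}{-5 + 320} = \frac{1}{315}$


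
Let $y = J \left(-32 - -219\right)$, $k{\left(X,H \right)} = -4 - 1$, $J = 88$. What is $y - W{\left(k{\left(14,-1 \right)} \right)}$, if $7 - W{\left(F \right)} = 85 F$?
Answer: $16024$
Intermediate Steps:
$k{\left(X,H \right)} = -5$
$W{\left(F \right)} = 7 - 85 F$
$y = 16456$ ($y = 88 \left(-32 - -219\right) = 88 \left(-32 + 219\right) = 88 \cdot 187 = 16456$)
$y - W{\left(k{\left(14,-1 \right)} \right)} = 16456 - \left(7 - -425\right) = 16456 - \left(7 + 425\right) = 16456 - 432 = 16024$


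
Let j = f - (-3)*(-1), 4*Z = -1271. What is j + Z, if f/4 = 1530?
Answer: 23197/4 ≈ 5799.3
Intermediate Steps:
Z = -1271/4 (Z = (¼)*(-1271) = -1271/4 ≈ -317.75)
f = 6120 (f = 4*1530 = 6120)
j = 6117 (j = 6120 - (-3)*(-1) = 6120 - 1*3 = 6120 - 3 = 6117)
j + Z = 6117 - 1271/4 = 23197/4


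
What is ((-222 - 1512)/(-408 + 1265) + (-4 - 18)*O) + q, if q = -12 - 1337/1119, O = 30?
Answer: -647522731/958983 ≈ -675.22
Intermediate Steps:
q = -14765/1119 (q = -12 - 1337/1119 = -14765/1119 ≈ -13.195)
((-222 - 1512)/(-408 + 1265) + (-4 - 18)*O) + q = ((-222 - 1512)/(-408 + 1265) + (-4 - 18)*30) - 14765/1119 = (-1734/857 - 22*30) - 14765/1119 = (-1734*1/857 - 660) - 14765/1119 = (-1734/857 - 660) - 14765/1119 = -567354/857 - 14765/1119 = -647522731/958983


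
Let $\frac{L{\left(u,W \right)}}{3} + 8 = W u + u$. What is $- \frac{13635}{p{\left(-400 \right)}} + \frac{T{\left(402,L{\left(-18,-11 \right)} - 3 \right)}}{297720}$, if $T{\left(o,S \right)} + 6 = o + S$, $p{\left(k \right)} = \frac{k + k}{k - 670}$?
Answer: $- \frac{1206547313}{66160} \approx -18237.0$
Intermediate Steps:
$p{\left(k \right)} = \frac{2 k}{-670 + k}$
$L{\left(u,W \right)} = -24 + 3 u + 3 W u$ ($L{\left(u,W \right)} = -24 + 3 \left(W u + u\right) = -24 + 3 \left(u + W u\right) = -24 + \left(3 u + 3 W u\right) = -24 + 3 u + 3 W u$)
$T{\left(o,S \right)} = -6 + S + o$ ($T{\left(o,S \right)} = -6 + \left(o + S\right) = -6 + \left(S + o\right) = -6 + S + o$)
$- \frac{13635}{p{\left(-400 \right)}} + \frac{T{\left(402,L{\left(-18,-11 \right)} - 3 \right)}}{297720} = - \frac{13635}{2 \left(-400\right) \frac{1}{-670 - 400}} + \frac{-6 + \left(\left(-24 + 3 \left(-18\right) + 3 \left(-11\right) \left(-18\right)\right) - 3\right) + 402}{297720} = - \frac{13635}{2 \left(-400\right) \frac{1}{-1070}} + \left(-6 - -513 + 402\right) \frac{1}{297720} = - \frac{13635}{2 \left(-400\right) \left(- \frac{1}{1070}\right)} + \left(-6 + \left(516 - 3\right) + 402\right) \frac{1}{297720} = - \frac{13635}{\frac{80}{107}} + \left(-6 + 513 + 402\right) \frac{1}{297720} = \left(-13635\right) \frac{107}{80} + 909 \cdot \frac{1}{297720} = - \frac{291789}{16} + \frac{101}{33080} = - \frac{1206547313}{66160}$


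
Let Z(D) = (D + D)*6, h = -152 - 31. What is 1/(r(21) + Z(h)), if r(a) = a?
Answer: -1/2175 ≈ -0.00045977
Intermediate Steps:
h = -183
Z(D) = 12*D (Z(D) = (2*D)*6 = 12*D)
1/(r(21) + Z(h)) = 1/(21 + 12*(-183)) = 1/(21 - 2196) = 1/(-2175) = -1/2175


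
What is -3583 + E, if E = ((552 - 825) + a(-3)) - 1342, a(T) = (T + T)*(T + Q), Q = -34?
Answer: -4976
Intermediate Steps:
a(T) = 2*T*(-34 + T) (a(T) = (T + T)*(T - 34) = (2*T)*(-34 + T) = 2*T*(-34 + T))
E = -1393 (E = ((552 - 825) + 2*(-3)*(-34 - 3)) - 1342 = (-273 + 2*(-3)*(-37)) - 1342 = (-273 + 222) - 1342 = -51 - 1342 = -1393)
-3583 + E = -3583 - 1393 = -4976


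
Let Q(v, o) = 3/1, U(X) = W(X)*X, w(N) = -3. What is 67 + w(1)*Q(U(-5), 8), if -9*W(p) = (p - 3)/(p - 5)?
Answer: 58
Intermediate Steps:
W(p) = -(-3 + p)/(9*(-5 + p)) (W(p) = -(p - 3)/(9*(p - 5)) = -(-3 + p)/(9*(-5 + p)))
U(X) = X*(3 - X)/(9*(-5 + X)) (U(X) = ((3 - X)/(9*(-5 + X)))*X = X*(3 - X)/(9*(-5 + X)))
Q(v, o) = 3 (Q(v, o) = 3*1 = 3)
67 + w(1)*Q(U(-5), 8) = 67 - 3*3 = 67 - 9 = 58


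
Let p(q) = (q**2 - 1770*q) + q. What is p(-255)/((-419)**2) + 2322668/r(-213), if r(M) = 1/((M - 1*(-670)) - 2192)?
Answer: -707480805041660/175561 ≈ -4.0298e+9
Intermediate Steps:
p(q) = q**2 - 1769*q
r(M) = 1/(-1522 + M) (r(M) = 1/((M + 670) - 2192) = 1/((670 + M) - 2192) = 1/(-1522 + M))
p(-255)/((-419)**2) + 2322668/r(-213) = (-255*(-1769 - 255))/((-419)**2) + 2322668/(1/(-1522 - 213)) = -255*(-2024)/175561 + 2322668/(1/(-1735)) = 516120*(1/175561) + 2322668/(-1/1735) = 516120/175561 + 2322668*(-1735) = 516120/175561 - 4029828980 = -707480805041660/175561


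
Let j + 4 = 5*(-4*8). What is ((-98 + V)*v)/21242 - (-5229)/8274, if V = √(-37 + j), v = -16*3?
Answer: 3571317/4184674 - 24*I*√201/10621 ≈ 0.85343 - 0.032036*I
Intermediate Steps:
j = -164 (j = -4 + 5*(-4*8) = -4 + 5*(-32) = -4 - 160 = -164)
v = -48
V = I*√201 (V = √(-37 - 164) = √(-201) = I*√201 ≈ 14.177*I)
((-98 + V)*v)/21242 - (-5229)/8274 = ((-98 + I*√201)*(-48))/21242 - (-5229)/8274 = (4704 - 48*I*√201)*(1/21242) - (-5229)/8274 = (2352/10621 - 24*I*√201/10621) - 1*(-249/394) = (2352/10621 - 24*I*√201/10621) + 249/394 = 3571317/4184674 - 24*I*√201/10621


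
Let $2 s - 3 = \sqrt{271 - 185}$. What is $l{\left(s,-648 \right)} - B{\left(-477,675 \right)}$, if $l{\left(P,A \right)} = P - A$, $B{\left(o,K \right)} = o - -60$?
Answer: $\frac{2133}{2} + \frac{\sqrt{86}}{2} \approx 1071.1$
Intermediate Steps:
$s = \frac{3}{2} + \frac{\sqrt{86}}{2}$ ($s = \frac{3}{2} + \frac{\sqrt{271 - 185}}{2} = \frac{3}{2} + \frac{\sqrt{86}}{2} \approx 6.1368$)
$B{\left(o,K \right)} = 60 + o$ ($B{\left(o,K \right)} = o + 60 = 60 + o$)
$l{\left(s,-648 \right)} - B{\left(-477,675 \right)} = \left(\left(\frac{3}{2} + \frac{\sqrt{86}}{2}\right) - -648\right) - \left(60 - 477\right) = \left(\left(\frac{3}{2} + \frac{\sqrt{86}}{2}\right) + 648\right) - -417 = \left(\frac{1299}{2} + \frac{\sqrt{86}}{2}\right) + 417 = \frac{2133}{2} + \frac{\sqrt{86}}{2}$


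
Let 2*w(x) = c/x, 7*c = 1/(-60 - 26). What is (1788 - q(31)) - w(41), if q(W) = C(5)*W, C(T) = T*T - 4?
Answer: 56126869/49364 ≈ 1137.0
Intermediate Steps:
C(T) = -4 + T**2 (C(T) = T**2 - 4 = -4 + T**2)
q(W) = 21*W (q(W) = (-4 + 5**2)*W = (-4 + 25)*W = 21*W)
c = -1/602 (c = 1/(7*(-60 - 26)) = (1/7)/(-86) = (1/7)*(-1/86) = -1/602 ≈ -0.0016611)
w(x) = -1/(1204*x) (w(x) = (-1/(602*x))/2 = -1/(1204*x))
(1788 - q(31)) - w(41) = (1788 - 21*31) - (-1)/(1204*41) = (1788 - 1*651) - (-1)/(1204*41) = (1788 - 651) - 1*(-1/49364) = 1137 + 1/49364 = 56126869/49364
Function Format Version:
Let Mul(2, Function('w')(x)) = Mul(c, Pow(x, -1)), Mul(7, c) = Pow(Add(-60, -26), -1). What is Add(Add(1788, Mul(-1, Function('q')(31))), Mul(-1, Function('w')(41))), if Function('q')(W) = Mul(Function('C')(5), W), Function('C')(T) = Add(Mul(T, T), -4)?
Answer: Rational(56126869, 49364) ≈ 1137.0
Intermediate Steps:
Function('C')(T) = Add(-4, Pow(T, 2)) (Function('C')(T) = Add(Pow(T, 2), -4) = Add(-4, Pow(T, 2)))
Function('q')(W) = Mul(21, W) (Function('q')(W) = Mul(Add(-4, Pow(5, 2)), W) = Mul(Add(-4, 25), W) = Mul(21, W))
c = Rational(-1, 602) (c = Mul(Rational(1, 7), Pow(Add(-60, -26), -1)) = Mul(Rational(1, 7), Pow(-86, -1)) = Mul(Rational(1, 7), Rational(-1, 86)) = Rational(-1, 602) ≈ -0.0016611)
Function('w')(x) = Mul(Rational(-1, 1204), Pow(x, -1)) (Function('w')(x) = Mul(Rational(1, 2), Mul(Rational(-1, 602), Pow(x, -1))) = Mul(Rational(-1, 1204), Pow(x, -1)))
Add(Add(1788, Mul(-1, Function('q')(31))), Mul(-1, Function('w')(41))) = Add(Add(1788, Mul(-1, Mul(21, 31))), Mul(-1, Mul(Rational(-1, 1204), Pow(41, -1)))) = Add(Add(1788, Mul(-1, 651)), Mul(-1, Mul(Rational(-1, 1204), Rational(1, 41)))) = Add(Add(1788, -651), Mul(-1, Rational(-1, 49364))) = Add(1137, Rational(1, 49364)) = Rational(56126869, 49364)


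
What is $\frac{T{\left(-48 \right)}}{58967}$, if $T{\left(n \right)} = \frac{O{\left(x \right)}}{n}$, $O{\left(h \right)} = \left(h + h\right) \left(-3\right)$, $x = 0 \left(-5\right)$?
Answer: $0$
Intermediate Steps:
$x = 0$
$O{\left(h \right)} = - 6 h$ ($O{\left(h \right)} = 2 h \left(-3\right) = - 6 h$)
$T{\left(n \right)} = 0$ ($T{\left(n \right)} = \frac{\left(-6\right) 0}{n} = \frac{0}{n} = 0$)
$\frac{T{\left(-48 \right)}}{58967} = \frac{0}{58967} = 0 \cdot \frac{1}{58967} = 0$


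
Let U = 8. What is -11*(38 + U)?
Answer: -506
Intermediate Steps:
-11*(38 + U) = -11*(38 + 8) = -11*46 = -506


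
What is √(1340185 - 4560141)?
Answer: 2*I*√804989 ≈ 1794.4*I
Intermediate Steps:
√(1340185 - 4560141) = √(-3219956) = 2*I*√804989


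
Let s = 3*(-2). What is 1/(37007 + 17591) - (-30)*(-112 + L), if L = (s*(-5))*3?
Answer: -36034679/54598 ≈ -660.00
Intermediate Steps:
s = -6
L = 90 (L = -6*(-5)*3 = 30*3 = 90)
1/(37007 + 17591) - (-30)*(-112 + L) = 1/(37007 + 17591) - (-30)*(-112 + 90) = 1/54598 - (-30)*(-22) = 1/54598 - 1*660 = 1/54598 - 660 = -36034679/54598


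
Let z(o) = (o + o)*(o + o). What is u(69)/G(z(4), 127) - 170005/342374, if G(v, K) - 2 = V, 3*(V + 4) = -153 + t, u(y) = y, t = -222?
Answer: -45214441/43481498 ≈ -1.0399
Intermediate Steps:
z(o) = 4*o² (z(o) = (2*o)*(2*o) = 4*o²)
V = -129 (V = -4 + (-153 - 222)/3 = -4 + (⅓)*(-375) = -4 - 125 = -129)
G(v, K) = -127 (G(v, K) = 2 - 129 = -127)
u(69)/G(z(4), 127) - 170005/342374 = 69/(-127) - 170005/342374 = 69*(-1/127) - 170005*1/342374 = -69/127 - 170005/342374 = -45214441/43481498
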